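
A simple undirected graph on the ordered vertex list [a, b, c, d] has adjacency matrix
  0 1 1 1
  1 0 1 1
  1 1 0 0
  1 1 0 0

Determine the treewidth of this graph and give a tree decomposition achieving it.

Treewidth 2.
One optimal decomposition is:
Bags: B1 = {a, b, c}  B2 = {a, b, d}
Tree: B1–B2

Every bag has size at most 3, so the width is 3 − 1 = 2 and tw(G) ≤ 2. For the lower bound, the 3 vertices {a, b, d} are pairwise adjacent, and any tree decomposition puts a clique entirely inside one bag — forcing width ≥ 2. The upper and lower bounds meet at 2, so that is the treewidth.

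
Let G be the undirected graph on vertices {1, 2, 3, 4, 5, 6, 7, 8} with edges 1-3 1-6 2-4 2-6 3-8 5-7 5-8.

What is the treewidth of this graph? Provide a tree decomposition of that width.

Treewidth 1.
One such decomposition:
Bags: B1 = {2, 4}  B2 = {2, 6}  B3 = {1, 6}  B4 = {1, 3}  B5 = {3, 8}  B6 = {5, 8}  B7 = {5, 7}
Tree: B1–B2, B2–B3, B3–B4, B4–B5, B5–B6, B6–B7

The largest bag has 2 vertices, giving width 1; this decomposition certifies tw(G) ≤ 1. G has an edge, so its treewidth is at least 1. Hence tw(G) = 1 exactly.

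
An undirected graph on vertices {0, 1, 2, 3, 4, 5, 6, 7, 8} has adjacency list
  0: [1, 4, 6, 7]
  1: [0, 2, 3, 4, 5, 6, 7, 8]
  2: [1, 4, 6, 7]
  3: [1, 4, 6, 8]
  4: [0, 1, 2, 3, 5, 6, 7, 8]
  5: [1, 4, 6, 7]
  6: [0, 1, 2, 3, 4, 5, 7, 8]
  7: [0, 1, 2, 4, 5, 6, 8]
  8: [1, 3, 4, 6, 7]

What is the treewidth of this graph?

A width-4 tree decomposition is:
Bags: B1 = {1, 2, 4, 6, 7}  B2 = {1, 4, 6, 7, 8}  B3 = {0, 1, 4, 6, 7}  B4 = {1, 4, 5, 6, 7}  B5 = {1, 3, 4, 6, 8}
Tree: B1–B2, B2–B3, B2–B4, B2–B5
The largest bag has 5 vertices, giving width 4; this decomposition certifies tw(G) ≤ 4. For the lower bound, the 5 vertices {1, 3, 4, 6, 8} are pairwise adjacent, and any tree decomposition puts a clique entirely inside one bag — forcing width ≥ 4. Combining the bounds, tw(G) = 4.

4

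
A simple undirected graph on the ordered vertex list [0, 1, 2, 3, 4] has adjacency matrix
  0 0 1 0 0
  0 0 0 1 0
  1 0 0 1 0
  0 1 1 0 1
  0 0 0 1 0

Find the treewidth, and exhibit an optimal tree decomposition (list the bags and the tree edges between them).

Treewidth 1.
Bags: B1 = {3, 4}  B2 = {1, 3}  B3 = {2, 3}  B4 = {0, 2}
Tree: B1–B2, B1–B3, B3–B4

The largest bag has 2 vertices, giving width 1; this decomposition certifies tw(G) ≤ 1. Any graph with an edge has treewidth ≥ 1, and G has the edge 3–4. The upper and lower bounds meet at 1, so that is the treewidth.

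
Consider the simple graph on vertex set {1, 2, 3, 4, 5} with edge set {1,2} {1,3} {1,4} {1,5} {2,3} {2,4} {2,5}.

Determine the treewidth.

2

A width-2 tree decomposition is:
Bags: B1 = {1, 2, 4}  B2 = {1, 2, 3}  B3 = {1, 2, 5}
Tree: B1–B2, B2–B3
Every bag has size at most 3, so the width is 3 − 1 = 2 and tw(G) ≤ 2. On the other hand G contains the 3-clique {1, 2, 3}. A clique must lie in a single bag of any decomposition, so no decomposition can have width below 2. Hence tw(G) = 2 exactly.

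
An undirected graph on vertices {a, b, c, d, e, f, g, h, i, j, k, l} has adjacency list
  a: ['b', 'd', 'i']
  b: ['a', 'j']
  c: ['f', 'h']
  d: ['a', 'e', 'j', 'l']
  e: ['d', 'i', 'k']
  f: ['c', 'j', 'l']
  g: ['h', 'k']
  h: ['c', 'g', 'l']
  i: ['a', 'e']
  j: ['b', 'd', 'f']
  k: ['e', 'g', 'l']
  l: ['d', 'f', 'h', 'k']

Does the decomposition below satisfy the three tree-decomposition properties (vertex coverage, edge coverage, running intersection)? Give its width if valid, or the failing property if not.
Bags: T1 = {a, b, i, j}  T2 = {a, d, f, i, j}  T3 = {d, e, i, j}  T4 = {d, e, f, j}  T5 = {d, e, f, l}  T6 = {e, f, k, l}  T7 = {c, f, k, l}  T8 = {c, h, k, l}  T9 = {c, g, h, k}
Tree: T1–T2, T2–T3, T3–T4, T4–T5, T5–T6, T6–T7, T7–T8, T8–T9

A tree decomposition must satisfy three properties: every vertex lies in some bag; for every edge, both endpoints lie together in some bag; and for every vertex, the bags containing it form a connected subtree. Here bags containing vertex f are not connected in the tree, so the decomposition is invalid.

No — bags containing vertex f are not connected in the tree.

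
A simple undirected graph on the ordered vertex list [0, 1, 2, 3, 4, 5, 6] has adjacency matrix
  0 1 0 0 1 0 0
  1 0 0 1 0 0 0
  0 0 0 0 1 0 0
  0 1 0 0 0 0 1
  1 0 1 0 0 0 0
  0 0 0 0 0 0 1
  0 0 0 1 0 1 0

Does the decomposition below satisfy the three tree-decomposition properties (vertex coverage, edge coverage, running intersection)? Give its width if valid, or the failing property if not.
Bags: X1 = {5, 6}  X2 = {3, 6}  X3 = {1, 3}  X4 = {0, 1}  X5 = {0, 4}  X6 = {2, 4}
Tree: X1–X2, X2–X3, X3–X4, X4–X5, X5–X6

Yes; width 1.

Checking the three conditions: (i) the bags cover all of {0, 1, 2, 3, 4, 5, 6}; (ii) for each edge, some bag contains both endpoints; (iii) the bags containing any fixed vertex form a subtree. All hold, so the decomposition is valid with width 2 − 1 = 1.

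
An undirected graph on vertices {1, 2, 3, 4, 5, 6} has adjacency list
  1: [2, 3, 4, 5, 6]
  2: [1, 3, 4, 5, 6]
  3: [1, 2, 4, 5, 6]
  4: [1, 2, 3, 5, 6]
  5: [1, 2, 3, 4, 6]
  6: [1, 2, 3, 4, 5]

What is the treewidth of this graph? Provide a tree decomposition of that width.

With just one bag of size 6, the width is 6 − 1 = 5, so tw(G) ≤ 5. On the other hand G contains the 6-clique {1, 2, 3, 4, 5, 6}. A clique must lie in a single bag of any decomposition, so no decomposition can have width below 5. Combining the bounds, tw(G) = 5.

Treewidth 5.
One such decomposition:
Bags: B1 = {1, 2, 3, 4, 5, 6}
Tree: (single bag)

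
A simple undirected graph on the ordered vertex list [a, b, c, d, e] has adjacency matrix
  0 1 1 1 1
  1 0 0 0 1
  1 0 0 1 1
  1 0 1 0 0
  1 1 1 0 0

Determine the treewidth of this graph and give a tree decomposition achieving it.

The largest bag has 3 vertices, giving width 2; this decomposition certifies tw(G) ≤ 2. For the lower bound, the 3 vertices {a, c, d} are pairwise adjacent, and any tree decomposition puts a clique entirely inside one bag — forcing width ≥ 2. Therefore the treewidth is 2.

Treewidth 2.
One such decomposition:
Bags: B1 = {a, c, e}  B2 = {a, b, e}  B3 = {a, c, d}
Tree: B1–B2, B1–B3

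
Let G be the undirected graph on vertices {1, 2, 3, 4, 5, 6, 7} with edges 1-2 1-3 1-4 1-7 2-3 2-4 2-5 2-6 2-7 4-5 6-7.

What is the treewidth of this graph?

2

A width-2 tree decomposition is:
Bags: B1 = {1, 2, 3}  B2 = {1, 2, 7}  B3 = {1, 2, 4}  B4 = {2, 4, 5}  B5 = {2, 6, 7}
Tree: B1–B2, B1–B3, B3–B4, B2–B5
Each bag holds 3 vertices, so the decomposition has width 2, which upper-bounds the treewidth. For the lower bound, the 3 vertices {1, 2, 3} are pairwise adjacent, and any tree decomposition puts a clique entirely inside one bag — forcing width ≥ 2. Hence tw(G) = 2 exactly.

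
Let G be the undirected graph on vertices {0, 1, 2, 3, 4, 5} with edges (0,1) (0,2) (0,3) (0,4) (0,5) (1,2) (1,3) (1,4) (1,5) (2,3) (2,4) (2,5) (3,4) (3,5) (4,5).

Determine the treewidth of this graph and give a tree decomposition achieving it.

A single bag containing all 6 vertices is trivially a valid decomposition of width 5. Conversely, {0, 1, 2, 3, 4, 5} is a clique of size 6, and the vertices of any clique must share a bag in every tree decomposition; so some bag has ≥ 6 vertices and tw(G) ≥ 5. Combining the bounds, tw(G) = 5.

Treewidth 5.
One optimal decomposition is:
Bags: B1 = {0, 1, 2, 3, 4, 5}
Tree: (single bag)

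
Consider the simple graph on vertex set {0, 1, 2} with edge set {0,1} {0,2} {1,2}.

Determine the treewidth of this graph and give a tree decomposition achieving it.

Treewidth 2.
Bags: B1 = {0, 1, 2}
Tree: (single bag)

A single bag containing all 3 vertices is trivially a valid decomposition of width 2. For the lower bound, the 3 vertices {0, 1, 2} are pairwise adjacent, and any tree decomposition puts a clique entirely inside one bag — forcing width ≥ 2. The upper and lower bounds meet at 2, so that is the treewidth.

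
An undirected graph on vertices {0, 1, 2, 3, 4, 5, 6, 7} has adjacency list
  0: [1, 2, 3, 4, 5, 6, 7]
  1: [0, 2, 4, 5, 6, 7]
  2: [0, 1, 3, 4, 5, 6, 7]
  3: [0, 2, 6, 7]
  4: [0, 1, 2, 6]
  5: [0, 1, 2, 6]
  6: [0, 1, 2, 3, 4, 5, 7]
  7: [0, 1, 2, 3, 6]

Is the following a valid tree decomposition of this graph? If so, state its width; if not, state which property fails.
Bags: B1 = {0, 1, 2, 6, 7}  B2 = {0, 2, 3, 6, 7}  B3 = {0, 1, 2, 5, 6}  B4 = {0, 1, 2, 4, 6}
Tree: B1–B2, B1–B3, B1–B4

Checking the three conditions: (i) the bags cover all of {0, 1, 2, 3, 4, 5, 6, 7}; (ii) for each edge, some bag contains both endpoints; (iii) the bags containing any fixed vertex form a subtree. All hold, so the decomposition is valid with width 5 − 1 = 4.

Yes; width 4.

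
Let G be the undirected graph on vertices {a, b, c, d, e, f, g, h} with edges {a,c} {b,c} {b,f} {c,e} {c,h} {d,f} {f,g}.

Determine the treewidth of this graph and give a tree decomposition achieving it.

Treewidth 1.
One optimal decomposition is:
Bags: B1 = {a, c}  B2 = {b, c}  B3 = {c, h}  B4 = {b, f}  B5 = {f, g}  B6 = {d, f}  B7 = {c, e}
Tree: B1–B2, B2–B3, B2–B4, B4–B5, B5–B6, B2–B7

The largest bag has 2 vertices, giving width 1; this decomposition certifies tw(G) ≤ 1. Any graph with an edge has treewidth ≥ 1, and G has the edge c–a. Therefore the treewidth is 1.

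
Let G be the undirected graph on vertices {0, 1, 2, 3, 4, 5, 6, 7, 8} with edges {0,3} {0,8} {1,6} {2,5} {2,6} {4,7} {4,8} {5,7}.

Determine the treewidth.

A width-1 tree decomposition is:
Bags: B1 = {0, 3}  B2 = {0, 8}  B3 = {4, 8}  B4 = {4, 7}  B5 = {5, 7}  B6 = {2, 5}  B7 = {2, 6}  B8 = {1, 6}
Tree: B1–B2, B2–B3, B3–B4, B4–B5, B5–B6, B6–B7, B7–B8
The largest bag has 2 vertices, giving width 1; this decomposition certifies tw(G) ≤ 1. Since G has at least one edge (e.g. 3–0), it is not an edgeless graph, so tw(G) ≥ 1. Hence tw(G) = 1 exactly.

1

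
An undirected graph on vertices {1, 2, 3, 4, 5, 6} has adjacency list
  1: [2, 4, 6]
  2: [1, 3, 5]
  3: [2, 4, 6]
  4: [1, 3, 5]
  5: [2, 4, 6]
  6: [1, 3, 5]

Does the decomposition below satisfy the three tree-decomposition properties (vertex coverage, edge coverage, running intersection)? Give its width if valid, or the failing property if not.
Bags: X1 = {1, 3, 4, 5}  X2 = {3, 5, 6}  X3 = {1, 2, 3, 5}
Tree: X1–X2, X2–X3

No — edge (1,6) lies in no bag.

A tree decomposition must satisfy three properties: every vertex lies in some bag; for every edge, both endpoints lie together in some bag; and for every vertex, the bags containing it form a connected subtree. Here edge (1,6) lies in no bag, so the decomposition is invalid.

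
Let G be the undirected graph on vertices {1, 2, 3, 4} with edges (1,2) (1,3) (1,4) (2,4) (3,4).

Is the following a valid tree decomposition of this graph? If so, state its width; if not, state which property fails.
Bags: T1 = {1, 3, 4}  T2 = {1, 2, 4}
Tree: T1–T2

Every vertex of G appears in some bag (union = {1, 2, 3, 4}); every edge is covered by a bag; and for each vertex v the set of bags containing v is connected in the bag tree. The decomposition is therefore valid. The largest bag has 3 vertices, so the width is 2.

Yes; width 2.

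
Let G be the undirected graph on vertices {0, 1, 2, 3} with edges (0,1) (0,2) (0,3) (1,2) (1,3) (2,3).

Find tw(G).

A width-3 tree decomposition is:
Bags: B1 = {0, 1, 2, 3}
Tree: (single bag)
A single bag containing all 4 vertices is trivially a valid decomposition of width 3. On the other hand G contains the 4-clique {0, 1, 2, 3}. A clique must lie in a single bag of any decomposition, so no decomposition can have width below 3. Combining the bounds, tw(G) = 3.

3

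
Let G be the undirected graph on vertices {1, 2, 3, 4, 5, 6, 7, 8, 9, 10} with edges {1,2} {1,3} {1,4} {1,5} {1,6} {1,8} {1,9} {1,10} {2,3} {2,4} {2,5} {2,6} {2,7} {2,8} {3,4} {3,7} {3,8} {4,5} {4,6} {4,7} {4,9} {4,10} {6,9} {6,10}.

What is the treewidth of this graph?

A width-3 tree decomposition is:
Bags: B1 = {1, 2, 3, 4}  B2 = {2, 3, 4, 7}  B3 = {1, 2, 4, 6}  B4 = {1, 4, 6, 9}  B5 = {1, 2, 4, 5}  B6 = {1, 2, 3, 8}  B7 = {1, 4, 6, 10}
Tree: B1–B2, B1–B3, B3–B4, B1–B5, B1–B6, B3–B7
Each bag holds 4 vertices, so the decomposition has width 3, which upper-bounds the treewidth. On the other hand G contains the 4-clique {1, 2, 3, 8}. A clique must lie in a single bag of any decomposition, so no decomposition can have width below 3. Combining the bounds, tw(G) = 3.

3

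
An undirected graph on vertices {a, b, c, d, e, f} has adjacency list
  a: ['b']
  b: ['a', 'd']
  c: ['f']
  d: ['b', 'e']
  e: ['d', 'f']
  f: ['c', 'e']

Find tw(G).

A width-1 tree decomposition is:
Bags: B1 = {a, b}  B2 = {b, d}  B3 = {d, e}  B4 = {e, f}  B5 = {c, f}
Tree: B1–B2, B2–B3, B3–B4, B4–B5
Every bag has size at most 2, so the width is 2 − 1 = 1 and tw(G) ≤ 1. G has an edge, so its treewidth is at least 1. Combining the bounds, tw(G) = 1.

1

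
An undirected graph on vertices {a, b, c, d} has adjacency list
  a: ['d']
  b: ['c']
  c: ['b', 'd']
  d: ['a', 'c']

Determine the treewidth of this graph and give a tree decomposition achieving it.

Treewidth 1.
One such decomposition:
Bags: B1 = {c, d}  B2 = {b, c}  B3 = {a, d}
Tree: B1–B2, B1–B3

Each bag holds 2 vertices, so the decomposition has width 1, which upper-bounds the treewidth. Any graph with an edge has treewidth ≥ 1, and G has the edge d–c. The upper and lower bounds meet at 1, so that is the treewidth.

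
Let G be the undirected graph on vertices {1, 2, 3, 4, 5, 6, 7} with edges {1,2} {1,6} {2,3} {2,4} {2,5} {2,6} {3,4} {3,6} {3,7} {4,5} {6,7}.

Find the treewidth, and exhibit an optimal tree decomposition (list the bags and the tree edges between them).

Each bag holds 3 vertices, so the decomposition has width 2, which upper-bounds the treewidth. For the lower bound, the 3 vertices {1, 2, 6} are pairwise adjacent, and any tree decomposition puts a clique entirely inside one bag — forcing width ≥ 2. Hence tw(G) = 2 exactly.

Treewidth 2.
Bags: B1 = {3, 6, 7}  B2 = {2, 3, 6}  B3 = {1, 2, 6}  B4 = {2, 3, 4}  B5 = {2, 4, 5}
Tree: B1–B2, B2–B3, B2–B4, B4–B5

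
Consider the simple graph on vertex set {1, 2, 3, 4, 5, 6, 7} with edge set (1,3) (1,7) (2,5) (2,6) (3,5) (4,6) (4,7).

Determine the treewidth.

2

A width-2 tree decomposition is:
Bags: B1 = {2, 5, 6}  B2 = {3, 5, 6}  B3 = {1, 3, 6}  B4 = {1, 6, 7}  B5 = {4, 6, 7}
Tree: B1–B2, B2–B3, B3–B4, B4–B5
Every bag has size at most 3, so the width is 3 − 1 = 2 and tw(G) ≤ 2. The edges 6–2–5–3–1–7–4–6 form a cycle, so G is not a tree and its treewidth is at least 2. The upper and lower bounds meet at 2, so that is the treewidth.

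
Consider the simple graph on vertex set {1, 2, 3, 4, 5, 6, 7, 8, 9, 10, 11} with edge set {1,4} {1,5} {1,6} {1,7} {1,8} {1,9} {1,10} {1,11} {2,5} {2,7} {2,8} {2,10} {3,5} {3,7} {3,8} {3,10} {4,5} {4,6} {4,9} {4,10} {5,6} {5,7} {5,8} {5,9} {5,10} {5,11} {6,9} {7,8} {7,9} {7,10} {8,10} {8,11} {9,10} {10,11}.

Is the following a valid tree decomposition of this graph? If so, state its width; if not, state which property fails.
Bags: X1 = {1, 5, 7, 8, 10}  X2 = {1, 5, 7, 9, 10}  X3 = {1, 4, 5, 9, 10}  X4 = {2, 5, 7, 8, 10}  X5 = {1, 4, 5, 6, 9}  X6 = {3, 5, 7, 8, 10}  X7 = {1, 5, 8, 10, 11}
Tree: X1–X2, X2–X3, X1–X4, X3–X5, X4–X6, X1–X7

Yes; width 4.

Every vertex of G appears in some bag (union = {1, 2, 3, 4, 5, 6, 7, 8, 9, 10, 11}); every edge is covered by a bag; and for each vertex v the set of bags containing v is connected in the bag tree. The decomposition is therefore valid. The largest bag has 5 vertices, so the width is 4.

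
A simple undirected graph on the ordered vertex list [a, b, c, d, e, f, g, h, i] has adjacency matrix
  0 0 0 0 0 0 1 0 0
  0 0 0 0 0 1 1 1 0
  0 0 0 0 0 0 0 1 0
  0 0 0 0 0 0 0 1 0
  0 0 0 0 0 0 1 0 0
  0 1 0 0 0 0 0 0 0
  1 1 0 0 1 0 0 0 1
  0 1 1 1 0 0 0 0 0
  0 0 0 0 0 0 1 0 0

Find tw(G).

1

A width-1 tree decomposition is:
Bags: B1 = {b, g}  B2 = {b, h}  B3 = {b, f}  B4 = {e, g}  B5 = {g, i}  B6 = {a, g}  B7 = {c, h}  B8 = {d, h}
Tree: B1–B2, B1–B3, B1–B4, B1–B5, B1–B6, B2–B7, B7–B8
Every bag has size at most 2, so the width is 2 − 1 = 1 and tw(G) ≤ 1. Any graph with an edge has treewidth ≥ 1, and G has the edge g–b. Combining the bounds, tw(G) = 1.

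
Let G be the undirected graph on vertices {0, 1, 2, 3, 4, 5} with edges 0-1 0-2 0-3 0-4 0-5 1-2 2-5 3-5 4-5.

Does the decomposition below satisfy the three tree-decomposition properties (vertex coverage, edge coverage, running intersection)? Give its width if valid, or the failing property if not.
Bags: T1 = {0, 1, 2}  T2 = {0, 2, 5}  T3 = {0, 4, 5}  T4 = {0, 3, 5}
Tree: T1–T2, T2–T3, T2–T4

Checking the three conditions: (i) the bags cover all of {0, 1, 2, 3, 4, 5}; (ii) for each edge, some bag contains both endpoints; (iii) the bags containing any fixed vertex form a subtree. All hold, so the decomposition is valid with width 3 − 1 = 2.

Yes; width 2.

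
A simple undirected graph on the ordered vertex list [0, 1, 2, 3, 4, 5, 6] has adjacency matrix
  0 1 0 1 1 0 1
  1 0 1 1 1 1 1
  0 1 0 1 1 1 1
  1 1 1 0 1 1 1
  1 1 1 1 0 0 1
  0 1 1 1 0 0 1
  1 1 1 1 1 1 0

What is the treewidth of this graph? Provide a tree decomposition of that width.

The largest bag has 5 vertices, giving width 4; this decomposition certifies tw(G) ≤ 4. Conversely, {0, 1, 3, 4, 6} is a clique of size 5, and the vertices of any clique must share a bag in every tree decomposition; so some bag has ≥ 5 vertices and tw(G) ≥ 4. Therefore the treewidth is 4.

Treewidth 4.
Bags: B1 = {0, 1, 3, 4, 6}  B2 = {1, 2, 3, 4, 6}  B3 = {1, 2, 3, 5, 6}
Tree: B1–B2, B2–B3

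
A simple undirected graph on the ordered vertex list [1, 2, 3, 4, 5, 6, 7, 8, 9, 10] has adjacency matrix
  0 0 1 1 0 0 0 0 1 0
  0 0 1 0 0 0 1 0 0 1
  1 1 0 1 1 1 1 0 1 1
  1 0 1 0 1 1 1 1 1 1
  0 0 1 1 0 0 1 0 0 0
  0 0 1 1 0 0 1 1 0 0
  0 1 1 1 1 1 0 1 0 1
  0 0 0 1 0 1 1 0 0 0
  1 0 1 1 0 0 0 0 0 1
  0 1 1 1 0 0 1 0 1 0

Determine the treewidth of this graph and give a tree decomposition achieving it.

Treewidth 3.
One such decomposition:
Bags: B1 = {3, 4, 7, 10}  B2 = {3, 4, 9, 10}  B3 = {3, 4, 6, 7}  B4 = {1, 3, 4, 9}  B5 = {4, 6, 7, 8}  B6 = {2, 3, 7, 10}  B7 = {3, 4, 5, 7}
Tree: B1–B2, B1–B3, B2–B4, B3–B5, B1–B6, B3–B7

Each bag holds 4 vertices, so the decomposition has width 3, which upper-bounds the treewidth. For the lower bound, the 4 vertices {4, 6, 7, 8} are pairwise adjacent, and any tree decomposition puts a clique entirely inside one bag — forcing width ≥ 3. Therefore the treewidth is 3.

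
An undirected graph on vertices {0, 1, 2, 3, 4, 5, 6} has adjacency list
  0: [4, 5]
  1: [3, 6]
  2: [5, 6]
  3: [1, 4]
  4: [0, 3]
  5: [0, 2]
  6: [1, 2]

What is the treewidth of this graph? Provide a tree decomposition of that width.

The largest bag has 3 vertices, giving width 2; this decomposition certifies tw(G) ≤ 2. Since 3–4–0–5–2–6–1–3 is a cycle in G, G is not acyclic. Forests are exactly the graphs of treewidth ≤ 1, so tw(G) ≥ 2. The upper and lower bounds meet at 2, so that is the treewidth.

Treewidth 2.
One optimal decomposition is:
Bags: B1 = {0, 3, 4}  B2 = {0, 3, 5}  B3 = {2, 3, 5}  B4 = {2, 3, 6}  B5 = {1, 3, 6}
Tree: B1–B2, B2–B3, B3–B4, B4–B5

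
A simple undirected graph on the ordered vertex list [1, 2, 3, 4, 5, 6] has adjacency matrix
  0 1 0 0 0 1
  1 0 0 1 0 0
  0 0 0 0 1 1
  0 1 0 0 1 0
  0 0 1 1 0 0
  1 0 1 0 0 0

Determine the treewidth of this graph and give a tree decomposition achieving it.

Treewidth 2.
One optimal decomposition is:
Bags: B1 = {3, 5, 6}  B2 = {1, 5, 6}  B3 = {1, 2, 5}  B4 = {2, 4, 5}
Tree: B1–B2, B2–B3, B3–B4

The largest bag has 3 vertices, giving width 2; this decomposition certifies tw(G) ≤ 2. The edges 5–3–6–1–2–4–5 form a cycle, so G is not a tree and its treewidth is at least 2. Hence tw(G) = 2 exactly.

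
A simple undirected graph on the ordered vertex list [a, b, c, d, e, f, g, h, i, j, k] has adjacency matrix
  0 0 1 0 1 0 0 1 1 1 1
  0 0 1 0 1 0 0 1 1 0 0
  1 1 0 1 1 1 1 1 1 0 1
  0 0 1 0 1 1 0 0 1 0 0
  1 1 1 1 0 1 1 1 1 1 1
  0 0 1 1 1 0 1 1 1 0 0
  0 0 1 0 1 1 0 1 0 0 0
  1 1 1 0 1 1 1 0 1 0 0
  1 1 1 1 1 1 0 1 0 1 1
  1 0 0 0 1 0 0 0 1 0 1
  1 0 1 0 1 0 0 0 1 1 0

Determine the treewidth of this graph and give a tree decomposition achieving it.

Treewidth 4.
One optimal decomposition is:
Bags: B1 = {a, c, e, h, i}  B2 = {a, c, e, i, k}  B3 = {c, e, f, h, i}  B4 = {c, e, f, g, h}  B5 = {b, c, e, h, i}  B6 = {a, e, i, j, k}  B7 = {c, d, e, f, i}
Tree: B1–B2, B1–B3, B3–B4, B1–B5, B2–B6, B3–B7

The largest bag has 5 vertices, giving width 4; this decomposition certifies tw(G) ≤ 4. For the lower bound, the 5 vertices {c, e, f, g, h} are pairwise adjacent, and any tree decomposition puts a clique entirely inside one bag — forcing width ≥ 4. The upper and lower bounds meet at 4, so that is the treewidth.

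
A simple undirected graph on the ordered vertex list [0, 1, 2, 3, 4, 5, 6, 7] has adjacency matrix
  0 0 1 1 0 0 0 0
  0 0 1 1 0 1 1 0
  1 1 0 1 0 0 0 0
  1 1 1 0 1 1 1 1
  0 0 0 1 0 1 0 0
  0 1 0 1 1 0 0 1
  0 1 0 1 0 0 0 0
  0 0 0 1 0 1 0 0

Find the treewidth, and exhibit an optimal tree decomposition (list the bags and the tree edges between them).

Every bag has size at most 3, so the width is 3 − 1 = 2 and tw(G) ≤ 2. On the other hand G contains the 3-clique {0, 2, 3}. A clique must lie in a single bag of any decomposition, so no decomposition can have width below 2. Hence tw(G) = 2 exactly.

Treewidth 2.
One such decomposition:
Bags: B1 = {1, 3, 5}  B2 = {1, 3, 6}  B3 = {1, 2, 3}  B4 = {0, 2, 3}  B5 = {3, 4, 5}  B6 = {3, 5, 7}
Tree: B1–B2, B2–B3, B3–B4, B1–B5, B5–B6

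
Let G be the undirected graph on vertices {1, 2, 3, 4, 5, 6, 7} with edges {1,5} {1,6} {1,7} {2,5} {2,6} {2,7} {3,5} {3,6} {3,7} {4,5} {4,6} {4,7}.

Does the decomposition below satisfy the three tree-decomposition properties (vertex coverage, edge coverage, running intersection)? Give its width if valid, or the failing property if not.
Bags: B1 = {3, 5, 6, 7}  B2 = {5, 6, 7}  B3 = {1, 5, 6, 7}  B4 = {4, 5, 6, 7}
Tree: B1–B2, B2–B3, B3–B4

No — vertex 2 appears in no bag.

A tree decomposition must satisfy three properties: every vertex lies in some bag; for every edge, both endpoints lie together in some bag; and for every vertex, the bags containing it form a connected subtree. Here vertex 2 appears in no bag, so the decomposition is invalid.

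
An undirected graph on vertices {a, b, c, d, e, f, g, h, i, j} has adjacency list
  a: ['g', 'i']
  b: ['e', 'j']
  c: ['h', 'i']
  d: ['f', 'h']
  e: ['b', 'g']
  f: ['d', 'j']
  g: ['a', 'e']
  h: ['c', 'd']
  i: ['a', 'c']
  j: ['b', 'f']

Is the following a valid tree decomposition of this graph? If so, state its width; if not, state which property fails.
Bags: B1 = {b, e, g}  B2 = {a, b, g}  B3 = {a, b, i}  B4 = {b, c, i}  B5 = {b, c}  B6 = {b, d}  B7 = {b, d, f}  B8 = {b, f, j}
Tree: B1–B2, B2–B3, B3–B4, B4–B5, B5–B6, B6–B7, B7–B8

No — vertex h appears in no bag.

A tree decomposition must satisfy three properties: every vertex lies in some bag; for every edge, both endpoints lie together in some bag; and for every vertex, the bags containing it form a connected subtree. Here vertex h appears in no bag, so the decomposition is invalid.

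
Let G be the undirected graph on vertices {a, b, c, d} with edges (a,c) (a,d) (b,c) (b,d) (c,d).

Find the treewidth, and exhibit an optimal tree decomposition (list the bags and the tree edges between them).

Each bag holds 3 vertices, so the decomposition has width 2, which upper-bounds the treewidth. Conversely, {a, c, d} is a clique of size 3, and the vertices of any clique must share a bag in every tree decomposition; so some bag has ≥ 3 vertices and tw(G) ≥ 2. The upper and lower bounds meet at 2, so that is the treewidth.

Treewidth 2.
Bags: B1 = {b, c, d}  B2 = {a, c, d}
Tree: B1–B2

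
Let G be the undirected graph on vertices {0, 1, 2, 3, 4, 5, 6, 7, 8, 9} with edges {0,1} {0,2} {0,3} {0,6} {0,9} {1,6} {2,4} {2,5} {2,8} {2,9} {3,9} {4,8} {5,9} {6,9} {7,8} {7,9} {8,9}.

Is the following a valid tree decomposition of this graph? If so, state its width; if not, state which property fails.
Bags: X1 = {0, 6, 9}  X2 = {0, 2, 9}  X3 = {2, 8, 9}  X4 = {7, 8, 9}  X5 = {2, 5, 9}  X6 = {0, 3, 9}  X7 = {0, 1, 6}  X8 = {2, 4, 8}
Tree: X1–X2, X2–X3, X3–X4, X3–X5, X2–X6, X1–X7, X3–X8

Yes; width 2.

Vertex coverage: the bags together contain {0, 1, 2, 3, 4, 5, 6, 7, 8, 9}, the full vertex set. Edge coverage: each edge of G has both endpoints in at least one bag. Running intersection: for every vertex, the bags containing it form a connected subtree. All three properties hold, so this is a valid tree decomposition of width max|bag| − 1 = 2, and hence tw(G) ≤ 2.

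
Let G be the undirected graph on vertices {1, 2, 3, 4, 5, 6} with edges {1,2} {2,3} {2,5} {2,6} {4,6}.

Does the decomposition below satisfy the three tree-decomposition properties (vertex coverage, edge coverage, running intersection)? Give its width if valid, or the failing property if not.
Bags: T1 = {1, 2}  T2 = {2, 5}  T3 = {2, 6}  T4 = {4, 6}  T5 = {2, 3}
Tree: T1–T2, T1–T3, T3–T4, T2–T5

Yes; width 1.

Checking the three conditions: (i) the bags cover all of {1, 2, 3, 4, 5, 6}; (ii) for each edge, some bag contains both endpoints; (iii) the bags containing any fixed vertex form a subtree. All hold, so the decomposition is valid with width 2 − 1 = 1.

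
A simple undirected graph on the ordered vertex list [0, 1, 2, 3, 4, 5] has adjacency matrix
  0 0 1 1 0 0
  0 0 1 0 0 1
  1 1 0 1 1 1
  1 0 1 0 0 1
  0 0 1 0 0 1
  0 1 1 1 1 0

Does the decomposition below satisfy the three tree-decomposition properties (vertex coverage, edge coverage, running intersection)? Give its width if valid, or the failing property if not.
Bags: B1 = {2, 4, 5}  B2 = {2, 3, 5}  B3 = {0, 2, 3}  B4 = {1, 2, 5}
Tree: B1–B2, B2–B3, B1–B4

Yes; width 2.

Every vertex of G appears in some bag (union = {0, 1, 2, 3, 4, 5}); every edge is covered by a bag; and for each vertex v the set of bags containing v is connected in the bag tree. The decomposition is therefore valid. The largest bag has 3 vertices, so the width is 2.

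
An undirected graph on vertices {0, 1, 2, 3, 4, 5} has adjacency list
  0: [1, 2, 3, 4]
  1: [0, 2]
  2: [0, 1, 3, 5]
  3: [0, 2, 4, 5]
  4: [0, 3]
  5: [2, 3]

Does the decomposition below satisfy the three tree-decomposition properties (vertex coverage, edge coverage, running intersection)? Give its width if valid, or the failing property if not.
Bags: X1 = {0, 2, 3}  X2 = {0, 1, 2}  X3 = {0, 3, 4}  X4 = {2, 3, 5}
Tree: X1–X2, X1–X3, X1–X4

Yes; width 2.

Vertex coverage: the bags together contain {0, 1, 2, 3, 4, 5}, the full vertex set. Edge coverage: each edge of G has both endpoints in at least one bag. Running intersection: for every vertex, the bags containing it form a connected subtree. All three properties hold, so this is a valid tree decomposition of width max|bag| − 1 = 2, and hence tw(G) ≤ 2.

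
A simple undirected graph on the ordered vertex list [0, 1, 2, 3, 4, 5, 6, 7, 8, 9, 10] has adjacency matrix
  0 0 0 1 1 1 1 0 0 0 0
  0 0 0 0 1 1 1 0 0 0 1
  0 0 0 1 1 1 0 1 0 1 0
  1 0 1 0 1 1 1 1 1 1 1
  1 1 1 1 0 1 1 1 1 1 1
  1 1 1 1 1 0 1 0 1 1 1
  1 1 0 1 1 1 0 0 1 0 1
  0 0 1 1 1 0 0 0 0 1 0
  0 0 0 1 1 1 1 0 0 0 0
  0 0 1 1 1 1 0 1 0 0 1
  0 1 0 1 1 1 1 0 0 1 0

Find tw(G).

A width-4 tree decomposition is:
Bags: B1 = {2, 3, 4, 5, 9}  B2 = {3, 4, 5, 9, 10}  B3 = {2, 3, 4, 7, 9}  B4 = {3, 4, 5, 6, 10}  B5 = {0, 3, 4, 5, 6}  B6 = {3, 4, 5, 6, 8}  B7 = {1, 4, 5, 6, 10}
Tree: B1–B2, B1–B3, B2–B4, B4–B5, B5–B6, B4–B7
Every bag has size at most 5, so the width is 5 − 1 = 4 and tw(G) ≤ 4. For the lower bound, the 5 vertices {1, 4, 5, 6, 10} are pairwise adjacent, and any tree decomposition puts a clique entirely inside one bag — forcing width ≥ 4. Combining the bounds, tw(G) = 4.

4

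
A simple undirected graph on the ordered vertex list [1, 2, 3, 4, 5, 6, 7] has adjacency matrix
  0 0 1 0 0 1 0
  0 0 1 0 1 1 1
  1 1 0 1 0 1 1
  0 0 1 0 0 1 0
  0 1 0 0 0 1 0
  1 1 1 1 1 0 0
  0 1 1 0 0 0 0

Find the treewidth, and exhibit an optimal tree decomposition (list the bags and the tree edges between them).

Each bag holds 3 vertices, so the decomposition has width 2, which upper-bounds the treewidth. For the lower bound, the 3 vertices {1, 3, 6} are pairwise adjacent, and any tree decomposition puts a clique entirely inside one bag — forcing width ≥ 2. Therefore the treewidth is 2.

Treewidth 2.
One such decomposition:
Bags: B1 = {2, 3, 6}  B2 = {2, 3, 7}  B3 = {3, 4, 6}  B4 = {2, 5, 6}  B5 = {1, 3, 6}
Tree: B1–B2, B1–B3, B1–B4, B1–B5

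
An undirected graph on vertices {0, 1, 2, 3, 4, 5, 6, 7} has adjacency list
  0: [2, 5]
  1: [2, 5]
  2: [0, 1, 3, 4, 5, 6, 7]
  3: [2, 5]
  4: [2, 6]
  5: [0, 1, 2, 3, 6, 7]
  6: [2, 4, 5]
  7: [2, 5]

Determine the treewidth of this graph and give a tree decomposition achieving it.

Every bag has size at most 3, so the width is 3 − 1 = 2 and tw(G) ≤ 2. Conversely, {2, 4, 6} is a clique of size 3, and the vertices of any clique must share a bag in every tree decomposition; so some bag has ≥ 3 vertices and tw(G) ≥ 2. The upper and lower bounds meet at 2, so that is the treewidth.

Treewidth 2.
Bags: B1 = {1, 2, 5}  B2 = {2, 5, 6}  B3 = {0, 2, 5}  B4 = {2, 3, 5}  B5 = {2, 5, 7}  B6 = {2, 4, 6}
Tree: B1–B2, B1–B3, B3–B4, B3–B5, B2–B6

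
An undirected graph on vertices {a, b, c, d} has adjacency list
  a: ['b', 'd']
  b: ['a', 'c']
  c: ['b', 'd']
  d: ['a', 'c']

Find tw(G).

A width-2 tree decomposition is:
Bags: B1 = {b, c, d}  B2 = {a, b, d}
Tree: B1–B2
Each bag holds 3 vertices, so the decomposition has width 2, which upper-bounds the treewidth. For the lower bound, G contains the cycle d–c–b–a–d, so G is not a forest; only forests have treewidth ≤ 1, hence tw(G) ≥ 2. Therefore the treewidth is 2.

2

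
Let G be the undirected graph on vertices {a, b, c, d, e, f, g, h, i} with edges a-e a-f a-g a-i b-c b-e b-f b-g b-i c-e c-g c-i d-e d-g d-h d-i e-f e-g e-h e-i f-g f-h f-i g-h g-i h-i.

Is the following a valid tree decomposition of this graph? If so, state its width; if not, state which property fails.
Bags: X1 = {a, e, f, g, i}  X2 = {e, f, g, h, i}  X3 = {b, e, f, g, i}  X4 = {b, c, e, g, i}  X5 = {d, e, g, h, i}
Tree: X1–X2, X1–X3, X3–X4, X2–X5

Yes; width 4.

Vertex coverage: the bags together contain {a, b, c, d, e, f, g, h, i}, the full vertex set. Edge coverage: each edge of G has both endpoints in at least one bag. Running intersection: for every vertex, the bags containing it form a connected subtree. All three properties hold, so this is a valid tree decomposition of width max|bag| − 1 = 4, and hence tw(G) ≤ 4.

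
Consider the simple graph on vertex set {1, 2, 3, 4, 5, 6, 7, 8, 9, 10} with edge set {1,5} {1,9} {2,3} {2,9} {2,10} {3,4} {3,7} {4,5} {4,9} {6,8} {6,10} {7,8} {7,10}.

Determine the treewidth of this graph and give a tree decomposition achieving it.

Treewidth 2.
One optimal decomposition is:
Bags: B1 = {1, 4, 5}  B2 = {1, 4, 9}  B3 = {3, 4, 9}  B4 = {2, 3, 9}  B5 = {2, 3, 7}  B6 = {2, 7, 10}  B7 = {7, 8, 10}  B8 = {6, 8, 10}
Tree: B1–B2, B2–B3, B3–B4, B4–B5, B5–B6, B6–B7, B7–B8

The largest bag has 3 vertices, giving width 2; this decomposition certifies tw(G) ≤ 2. Since 5–1–9–4–5 is a cycle in G, G is not acyclic. Forests are exactly the graphs of treewidth ≤ 1, so tw(G) ≥ 2. Therefore the treewidth is 2.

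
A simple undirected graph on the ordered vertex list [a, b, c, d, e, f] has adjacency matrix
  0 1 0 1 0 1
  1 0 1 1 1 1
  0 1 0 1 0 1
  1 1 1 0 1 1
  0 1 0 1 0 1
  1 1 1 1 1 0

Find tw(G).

A width-3 tree decomposition is:
Bags: B1 = {b, d, e, f}  B2 = {a, b, d, f}  B3 = {b, c, d, f}
Tree: B1–B2, B1–B3
The largest bag has 4 vertices, giving width 3; this decomposition certifies tw(G) ≤ 3. On the other hand G contains the 4-clique {b, d, e, f}. A clique must lie in a single bag of any decomposition, so no decomposition can have width below 3. Combining the bounds, tw(G) = 3.

3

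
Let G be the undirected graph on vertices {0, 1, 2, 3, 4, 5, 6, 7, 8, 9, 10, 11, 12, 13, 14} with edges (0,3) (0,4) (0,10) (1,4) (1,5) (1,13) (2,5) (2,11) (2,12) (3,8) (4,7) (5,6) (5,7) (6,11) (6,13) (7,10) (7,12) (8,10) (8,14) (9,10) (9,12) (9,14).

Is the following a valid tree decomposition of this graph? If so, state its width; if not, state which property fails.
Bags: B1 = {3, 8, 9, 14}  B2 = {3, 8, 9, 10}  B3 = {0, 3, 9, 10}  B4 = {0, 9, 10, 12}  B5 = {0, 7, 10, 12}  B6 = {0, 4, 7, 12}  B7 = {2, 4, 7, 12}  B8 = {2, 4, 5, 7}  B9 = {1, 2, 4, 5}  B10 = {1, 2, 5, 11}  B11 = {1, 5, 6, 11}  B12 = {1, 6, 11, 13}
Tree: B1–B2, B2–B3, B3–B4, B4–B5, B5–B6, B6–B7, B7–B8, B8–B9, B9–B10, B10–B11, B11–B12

Yes; width 3.

Checking the three conditions: (i) the bags cover all of {0, 1, 2, 3, 4, 5, 6, 7, 8, 9, 10, 11, 12, 13, 14}; (ii) for each edge, some bag contains both endpoints; (iii) the bags containing any fixed vertex form a subtree. All hold, so the decomposition is valid with width 4 − 1 = 3.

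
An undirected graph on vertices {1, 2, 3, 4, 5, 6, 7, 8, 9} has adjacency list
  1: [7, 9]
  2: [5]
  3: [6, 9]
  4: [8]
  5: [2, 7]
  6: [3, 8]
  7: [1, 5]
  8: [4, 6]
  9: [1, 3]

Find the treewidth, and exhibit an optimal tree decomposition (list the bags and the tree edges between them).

Treewidth 1.
One optimal decomposition is:
Bags: B1 = {4, 8}  B2 = {6, 8}  B3 = {3, 6}  B4 = {3, 9}  B5 = {1, 9}  B6 = {1, 7}  B7 = {5, 7}  B8 = {2, 5}
Tree: B1–B2, B2–B3, B3–B4, B4–B5, B5–B6, B6–B7, B7–B8

Each bag holds 2 vertices, so the decomposition has width 1, which upper-bounds the treewidth. Since G has at least one edge (e.g. 4–8), it is not an edgeless graph, so tw(G) ≥ 1. Hence tw(G) = 1 exactly.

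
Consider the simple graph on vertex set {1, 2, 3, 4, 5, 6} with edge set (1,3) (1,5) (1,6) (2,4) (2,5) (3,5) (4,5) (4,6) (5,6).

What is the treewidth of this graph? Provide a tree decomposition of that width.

Treewidth 2.
One such decomposition:
Bags: B1 = {2, 4, 5}  B2 = {4, 5, 6}  B3 = {1, 5, 6}  B4 = {1, 3, 5}
Tree: B1–B2, B2–B3, B3–B4

The largest bag has 3 vertices, giving width 2; this decomposition certifies tw(G) ≤ 2. Conversely, {1, 3, 5} is a clique of size 3, and the vertices of any clique must share a bag in every tree decomposition; so some bag has ≥ 3 vertices and tw(G) ≥ 2. The upper and lower bounds meet at 2, so that is the treewidth.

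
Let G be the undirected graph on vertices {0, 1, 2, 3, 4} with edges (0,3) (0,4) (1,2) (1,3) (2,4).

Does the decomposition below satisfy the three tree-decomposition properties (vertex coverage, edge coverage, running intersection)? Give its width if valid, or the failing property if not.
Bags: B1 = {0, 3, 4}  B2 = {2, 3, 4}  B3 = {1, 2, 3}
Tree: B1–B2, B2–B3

Every vertex of G appears in some bag (union = {0, 1, 2, 3, 4}); every edge is covered by a bag; and for each vertex v the set of bags containing v is connected in the bag tree. The decomposition is therefore valid. The largest bag has 3 vertices, so the width is 2.

Yes; width 2.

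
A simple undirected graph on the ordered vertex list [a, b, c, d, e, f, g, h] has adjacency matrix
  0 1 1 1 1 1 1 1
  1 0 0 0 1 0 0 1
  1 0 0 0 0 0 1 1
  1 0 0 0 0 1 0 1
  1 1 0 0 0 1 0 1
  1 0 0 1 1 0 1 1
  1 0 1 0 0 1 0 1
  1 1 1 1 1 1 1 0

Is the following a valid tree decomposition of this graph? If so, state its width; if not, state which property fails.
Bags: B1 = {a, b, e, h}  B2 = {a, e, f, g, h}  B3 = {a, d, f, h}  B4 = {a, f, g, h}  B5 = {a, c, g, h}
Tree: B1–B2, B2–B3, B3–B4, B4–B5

A tree decomposition must satisfy three properties: every vertex lies in some bag; for every edge, both endpoints lie together in some bag; and for every vertex, the bags containing it form a connected subtree. Here bags containing vertex g are not connected in the tree, so the decomposition is invalid.

No — bags containing vertex g are not connected in the tree.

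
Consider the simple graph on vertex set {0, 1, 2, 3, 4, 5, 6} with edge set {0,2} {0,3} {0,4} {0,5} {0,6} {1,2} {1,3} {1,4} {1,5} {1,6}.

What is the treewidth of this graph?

A width-2 tree decomposition is:
Bags: B1 = {0, 1, 4}  B2 = {0, 1, 2}  B3 = {0, 1, 3}  B4 = {0, 1, 6}  B5 = {0, 1, 5}
Tree: B1–B2, B2–B3, B3–B4, B4–B5
The largest bag has 3 vertices, giving width 2; this decomposition certifies tw(G) ≤ 2. Since 1–4–0–2–1 is a cycle in G, G is not acyclic. Forests are exactly the graphs of treewidth ≤ 1, so tw(G) ≥ 2. The upper and lower bounds meet at 2, so that is the treewidth.

2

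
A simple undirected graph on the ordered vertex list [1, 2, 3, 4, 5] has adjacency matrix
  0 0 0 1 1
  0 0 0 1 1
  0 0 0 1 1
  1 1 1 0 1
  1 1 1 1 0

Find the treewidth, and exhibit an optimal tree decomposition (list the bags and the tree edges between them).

Each bag holds 3 vertices, so the decomposition has width 2, which upper-bounds the treewidth. Conversely, {1, 4, 5} is a clique of size 3, and the vertices of any clique must share a bag in every tree decomposition; so some bag has ≥ 3 vertices and tw(G) ≥ 2. Combining the bounds, tw(G) = 2.

Treewidth 2.
One such decomposition:
Bags: B1 = {1, 4, 5}  B2 = {2, 4, 5}  B3 = {3, 4, 5}
Tree: B1–B2, B1–B3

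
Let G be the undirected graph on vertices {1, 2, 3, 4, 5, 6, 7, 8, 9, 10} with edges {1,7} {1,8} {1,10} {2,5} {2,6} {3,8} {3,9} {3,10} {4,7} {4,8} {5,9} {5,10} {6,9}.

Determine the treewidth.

2

A width-2 tree decomposition is:
Bags: B1 = {2, 5, 6}  B2 = {5, 6, 9}  B3 = {5, 9, 10}  B4 = {3, 9, 10}  B5 = {1, 3, 10}  B6 = {1, 3, 8}  B7 = {1, 7, 8}  B8 = {4, 7, 8}
Tree: B1–B2, B2–B3, B3–B4, B4–B5, B5–B6, B6–B7, B7–B8
Every bag has size at most 3, so the width is 3 − 1 = 2 and tw(G) ≤ 2. For the lower bound, G contains the cycle 2–6–9–5–2, so G is not a forest; only forests have treewidth ≤ 1, hence tw(G) ≥ 2. Hence tw(G) = 2 exactly.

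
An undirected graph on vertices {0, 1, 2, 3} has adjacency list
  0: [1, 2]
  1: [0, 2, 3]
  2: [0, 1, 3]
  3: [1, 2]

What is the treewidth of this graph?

A width-2 tree decomposition is:
Bags: B1 = {0, 1, 2}  B2 = {1, 2, 3}
Tree: B1–B2
The largest bag has 3 vertices, giving width 2; this decomposition certifies tw(G) ≤ 2. For the lower bound, the 3 vertices {0, 1, 2} are pairwise adjacent, and any tree decomposition puts a clique entirely inside one bag — forcing width ≥ 2. Combining the bounds, tw(G) = 2.

2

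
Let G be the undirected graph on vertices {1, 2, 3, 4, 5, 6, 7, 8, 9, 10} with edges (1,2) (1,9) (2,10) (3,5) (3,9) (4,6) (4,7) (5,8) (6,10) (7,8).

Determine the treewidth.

A width-2 tree decomposition is:
Bags: B1 = {4, 6, 10}  B2 = {2, 4, 10}  B3 = {1, 2, 4}  B4 = {1, 4, 9}  B5 = {3, 4, 9}  B6 = {3, 4, 5}  B7 = {4, 5, 8}  B8 = {4, 7, 8}
Tree: B1–B2, B2–B3, B3–B4, B4–B5, B5–B6, B6–B7, B7–B8
The largest bag has 3 vertices, giving width 2; this decomposition certifies tw(G) ≤ 2. For the lower bound, G contains the cycle 4–6–10–2–1–9–3–5–8–7–4, so G is not a forest; only forests have treewidth ≤ 1, hence tw(G) ≥ 2. Combining the bounds, tw(G) = 2.

2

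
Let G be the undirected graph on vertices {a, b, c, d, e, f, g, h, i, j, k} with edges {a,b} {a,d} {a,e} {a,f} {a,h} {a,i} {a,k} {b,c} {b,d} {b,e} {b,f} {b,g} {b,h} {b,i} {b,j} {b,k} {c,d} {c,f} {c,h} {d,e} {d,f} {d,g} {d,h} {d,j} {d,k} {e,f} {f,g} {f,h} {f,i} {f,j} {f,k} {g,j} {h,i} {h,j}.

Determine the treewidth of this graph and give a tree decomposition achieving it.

Treewidth 4.
One such decomposition:
Bags: B1 = {a, b, d, f, h}  B2 = {b, d, f, h, j}  B3 = {a, b, d, e, f}  B4 = {a, b, f, h, i}  B5 = {b, d, f, g, j}  B6 = {a, b, d, f, k}  B7 = {b, c, d, f, h}
Tree: B1–B2, B1–B3, B1–B4, B2–B5, B1–B6, B2–B7

Every bag has size at most 5, so the width is 5 − 1 = 4 and tw(G) ≤ 4. For the lower bound, the 5 vertices {b, d, f, g, j} are pairwise adjacent, and any tree decomposition puts a clique entirely inside one bag — forcing width ≥ 4. Therefore the treewidth is 4.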